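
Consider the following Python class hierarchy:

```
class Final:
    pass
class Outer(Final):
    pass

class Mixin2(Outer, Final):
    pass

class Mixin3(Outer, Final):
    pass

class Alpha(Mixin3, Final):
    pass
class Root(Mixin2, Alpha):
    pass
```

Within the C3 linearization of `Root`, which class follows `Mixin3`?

Outer

L[Root] = Root + merge(L[Mixin2], L[Alpha], [Mixin2 Alpha])
  take Mixin2:  [Mixin2 Outer Final object] + [Alpha Mixin3 Outer Final object] + [Mixin2 Alpha]
  take Alpha:  [Outer Final object] + [Alpha Mixin3 Outer Final object] + [Alpha]
  take Mixin3:  [Outer Final object] + [Mixin3 Outer Final object]
  take Outer:  [Outer Final object] + [Outer Final object]
  take Final:  [Final object] + [Final object]
  take object:  [object] + [object]
MRO: Root Mixin2 Alpha Mixin3 Outer Final object
Mixin3 is at position 3; next is Outer.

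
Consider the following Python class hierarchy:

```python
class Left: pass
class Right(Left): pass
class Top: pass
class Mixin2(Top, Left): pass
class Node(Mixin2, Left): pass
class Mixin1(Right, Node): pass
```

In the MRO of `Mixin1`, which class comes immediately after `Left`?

object

L[Mixin1] = Mixin1 + merge(L[Right], L[Node], [Right Node])
  take Right:  [Right Left object] + [Node Mixin2 Top Left object] + [Right Node]
  take Node:  [Left object] + [Node Mixin2 Top Left object] + [Node]
  take Mixin2:  [Left object] + [Mixin2 Top Left object]
  take Top:  [Left object] + [Top Left object]
  take Left:  [Left object] + [Left object]
  take object:  [object] + [object]
MRO: Mixin1 Right Node Mixin2 Top Left object
Left is at position 5; next is object.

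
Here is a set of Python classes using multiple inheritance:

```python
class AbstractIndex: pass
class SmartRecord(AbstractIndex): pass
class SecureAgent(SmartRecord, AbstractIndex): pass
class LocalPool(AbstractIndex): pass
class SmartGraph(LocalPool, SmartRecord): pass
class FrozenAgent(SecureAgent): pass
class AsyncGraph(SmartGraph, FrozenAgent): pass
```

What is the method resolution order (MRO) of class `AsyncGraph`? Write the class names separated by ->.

L[AsyncGraph] = AsyncGraph + merge(L[SmartGraph], L[FrozenAgent], [SmartGraph FrozenAgent])
  take SmartGraph:  [SmartGraph LocalPool SmartRecord AbstractIndex object] + [FrozenAgent SecureAgent SmartRecord AbstractIndex object] + [SmartGraph FrozenAgent]
  take LocalPool:  [LocalPool SmartRecord AbstractIndex object] + [FrozenAgent SecureAgent SmartRecord AbstractIndex object] + [FrozenAgent]
  take FrozenAgent:  [SmartRecord AbstractIndex object] + [FrozenAgent SecureAgent SmartRecord AbstractIndex object] + [FrozenAgent]
  take SecureAgent:  [SmartRecord AbstractIndex object] + [SecureAgent SmartRecord AbstractIndex object]
  take SmartRecord:  [SmartRecord AbstractIndex object] + [SmartRecord AbstractIndex object]
  take AbstractIndex:  [AbstractIndex object] + [AbstractIndex object]
  take object:  [object] + [object]

AsyncGraph -> SmartGraph -> LocalPool -> FrozenAgent -> SecureAgent -> SmartRecord -> AbstractIndex -> object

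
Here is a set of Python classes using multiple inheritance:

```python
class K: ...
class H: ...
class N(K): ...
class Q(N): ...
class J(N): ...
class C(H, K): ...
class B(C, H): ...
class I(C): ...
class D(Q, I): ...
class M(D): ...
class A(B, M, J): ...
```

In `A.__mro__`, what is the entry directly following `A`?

L[A] = A + merge(L[B], L[M], L[J], [B M J])
  take B:  [B C H K object] + [M D Q N I C H K object] + [J N K object] + [B M J]
  take M:  [C H K object] + [M D Q N I C H K object] + [J N K object] + [M J]
  take D:  [C H K object] + [D Q N I C H K object] + [J N K object] + [J]
  take Q:  [C H K object] + [Q N I C H K object] + [J N K object] + [J]
  take J:  [C H K object] + [N I C H K object] + [J N K object] + [J]
  take N:  [C H K object] + [N I C H K object] + [N K object]
  take I:  [C H K object] + [I C H K object] + [K object]
  take C:  [C H K object] + [C H K object] + [K object]
  take H:  [H K object] + [H K object] + [K object]
  take K:  [K object] + [K object] + [K object]
  take object:  [object] + [object] + [object]
MRO: A B M D Q J N I C H K object
A is at position 0; next is B.

B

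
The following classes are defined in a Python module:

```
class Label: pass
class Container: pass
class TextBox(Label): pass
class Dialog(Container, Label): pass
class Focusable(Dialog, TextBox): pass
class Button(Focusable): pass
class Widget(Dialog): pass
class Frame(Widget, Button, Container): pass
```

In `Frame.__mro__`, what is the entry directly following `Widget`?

L[Frame] = Frame + merge(L[Widget], L[Button], L[Container], [Widget Button Container])
  take Widget:  [Widget Dialog Container Label object] + [Button Focusable Dialog Container TextBox Label object] + [Container object] + [Widget Button Container]
  take Button:  [Dialog Container Label object] + [Button Focusable Dialog Container TextBox Label object] + [Container object] + [Button Container]
  take Focusable:  [Dialog Container Label object] + [Focusable Dialog Container TextBox Label object] + [Container object] + [Container]
  take Dialog:  [Dialog Container Label object] + [Dialog Container TextBox Label object] + [Container object] + [Container]
  take Container:  [Container Label object] + [Container TextBox Label object] + [Container object] + [Container]
  take TextBox:  [Label object] + [TextBox Label object] + [object]
  take Label:  [Label object] + [Label object] + [object]
  take object:  [object] + [object] + [object]
MRO: Frame Widget Button Focusable Dialog Container TextBox Label object
Widget is at position 1; next is Button.

Button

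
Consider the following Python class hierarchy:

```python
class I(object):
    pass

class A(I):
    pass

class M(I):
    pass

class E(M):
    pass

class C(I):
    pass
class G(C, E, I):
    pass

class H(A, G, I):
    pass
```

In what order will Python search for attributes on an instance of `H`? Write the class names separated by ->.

L[H] = H + merge(L[A], L[G], L[I], [A G I])
  take A:  [A I object] + [G C E M I object] + [I object] + [A G I]
  take G:  [I object] + [G C E M I object] + [I object] + [G I]
  take C:  [I object] + [C E M I object] + [I object] + [I]
  take E:  [I object] + [E M I object] + [I object] + [I]
  take M:  [I object] + [M I object] + [I object] + [I]
  take I:  [I object] + [I object] + [I object] + [I]
  take object:  [object] + [object] + [object]

H -> A -> G -> C -> E -> M -> I -> object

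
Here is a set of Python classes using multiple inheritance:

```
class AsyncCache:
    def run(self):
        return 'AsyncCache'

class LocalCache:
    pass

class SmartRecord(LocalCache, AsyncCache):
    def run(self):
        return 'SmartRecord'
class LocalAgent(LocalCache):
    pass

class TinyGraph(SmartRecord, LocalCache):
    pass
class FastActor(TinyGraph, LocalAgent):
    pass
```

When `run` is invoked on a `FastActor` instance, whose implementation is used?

SmartRecord

L[FastActor] = FastActor + merge(L[TinyGraph], L[LocalAgent], [TinyGraph LocalAgent])
  take TinyGraph:  [TinyGraph SmartRecord LocalCache AsyncCache object] + [LocalAgent LocalCache object] + [TinyGraph LocalAgent]
  take SmartRecord:  [SmartRecord LocalCache AsyncCache object] + [LocalAgent LocalCache object] + [LocalAgent]
  take LocalAgent:  [LocalCache AsyncCache object] + [LocalAgent LocalCache object] + [LocalAgent]
  take LocalCache:  [LocalCache AsyncCache object] + [LocalCache object]
  take AsyncCache:  [AsyncCache object] + [object]
  take object:  [object] + [object]
MRO: FastActor TinyGraph SmartRecord LocalAgent LocalCache AsyncCache object
run is defined in: AsyncCache, SmartRecord. First along the MRO is SmartRecord.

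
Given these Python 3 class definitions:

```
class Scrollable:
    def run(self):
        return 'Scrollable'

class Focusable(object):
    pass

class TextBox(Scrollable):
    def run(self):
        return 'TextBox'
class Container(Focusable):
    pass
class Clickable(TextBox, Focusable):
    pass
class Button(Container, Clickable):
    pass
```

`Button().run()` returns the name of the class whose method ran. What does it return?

L[Button] = Button + merge(L[Container], L[Clickable], [Container Clickable])
  take Container:  [Container Focusable object] + [Clickable TextBox Scrollable Focusable object] + [Container Clickable]
  take Clickable:  [Focusable object] + [Clickable TextBox Scrollable Focusable object] + [Clickable]
  take TextBox:  [Focusable object] + [TextBox Scrollable Focusable object]
  take Scrollable:  [Focusable object] + [Scrollable Focusable object]
  take Focusable:  [Focusable object] + [Focusable object]
  take object:  [object] + [object]
MRO: Button Container Clickable TextBox Scrollable Focusable object
run is defined in: Scrollable, TextBox. First along the MRO is TextBox.

TextBox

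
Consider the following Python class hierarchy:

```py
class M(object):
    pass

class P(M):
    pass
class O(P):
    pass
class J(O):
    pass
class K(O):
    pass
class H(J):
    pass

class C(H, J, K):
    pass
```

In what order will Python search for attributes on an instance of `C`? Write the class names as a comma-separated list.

L[C] = C + merge(L[H], L[J], L[K], [H J K])
  take H:  [H J O P M object] + [J O P M object] + [K O P M object] + [H J K]
  take J:  [J O P M object] + [J O P M object] + [K O P M object] + [J K]
  take K:  [O P M object] + [O P M object] + [K O P M object] + [K]
  take O:  [O P M object] + [O P M object] + [O P M object]
  take P:  [P M object] + [P M object] + [P M object]
  take M:  [M object] + [M object] + [M object]
  take object:  [object] + [object] + [object]

C, H, J, K, O, P, M, object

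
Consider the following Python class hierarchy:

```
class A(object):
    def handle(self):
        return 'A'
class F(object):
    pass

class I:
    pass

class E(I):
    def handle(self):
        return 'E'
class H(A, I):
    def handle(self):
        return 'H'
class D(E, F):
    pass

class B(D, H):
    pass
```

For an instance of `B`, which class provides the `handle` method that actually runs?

L[B] = B + merge(L[D], L[H], [D H])
  take D:  [D E I F object] + [H A I object] + [D H]
  take E:  [E I F object] + [H A I object] + [H]
  take H:  [I F object] + [H A I object] + [H]
  take A:  [I F object] + [A I object]
  take I:  [I F object] + [I object]
  take F:  [F object] + [object]
  take object:  [object] + [object]
MRO: B D E H A I F object
handle is defined in: A, E, H. First along the MRO is E.

E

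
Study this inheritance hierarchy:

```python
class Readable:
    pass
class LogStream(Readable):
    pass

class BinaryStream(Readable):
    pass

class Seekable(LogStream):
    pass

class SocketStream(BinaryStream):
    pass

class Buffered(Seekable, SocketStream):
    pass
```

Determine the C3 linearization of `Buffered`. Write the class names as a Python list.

L[Buffered] = Buffered + merge(L[Seekable], L[SocketStream], [Seekable SocketStream])
  take Seekable:  [Seekable LogStream Readable object] + [SocketStream BinaryStream Readable object] + [Seekable SocketStream]
  take LogStream:  [LogStream Readable object] + [SocketStream BinaryStream Readable object] + [SocketStream]
  take SocketStream:  [Readable object] + [SocketStream BinaryStream Readable object] + [SocketStream]
  take BinaryStream:  [Readable object] + [BinaryStream Readable object]
  take Readable:  [Readable object] + [Readable object]
  take object:  [object] + [object]

[Buffered, Seekable, LogStream, SocketStream, BinaryStream, Readable, object]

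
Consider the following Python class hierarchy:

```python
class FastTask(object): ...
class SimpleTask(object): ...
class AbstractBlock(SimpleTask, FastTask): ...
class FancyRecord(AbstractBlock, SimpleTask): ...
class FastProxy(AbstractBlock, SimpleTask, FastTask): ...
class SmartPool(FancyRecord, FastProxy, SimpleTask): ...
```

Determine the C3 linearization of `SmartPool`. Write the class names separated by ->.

SmartPool -> FancyRecord -> FastProxy -> AbstractBlock -> SimpleTask -> FastTask -> object

L[SmartPool] = SmartPool + merge(L[FancyRecord], L[FastProxy], L[SimpleTask], [FancyRecord FastProxy SimpleTask])
  take FancyRecord:  [FancyRecord AbstractBlock SimpleTask FastTask object] + [FastProxy AbstractBlock SimpleTask FastTask object] + [SimpleTask object] + [FancyRecord FastProxy SimpleTask]
  take FastProxy:  [AbstractBlock SimpleTask FastTask object] + [FastProxy AbstractBlock SimpleTask FastTask object] + [SimpleTask object] + [FastProxy SimpleTask]
  take AbstractBlock:  [AbstractBlock SimpleTask FastTask object] + [AbstractBlock SimpleTask FastTask object] + [SimpleTask object] + [SimpleTask]
  take SimpleTask:  [SimpleTask FastTask object] + [SimpleTask FastTask object] + [SimpleTask object] + [SimpleTask]
  take FastTask:  [FastTask object] + [FastTask object] + [object]
  take object:  [object] + [object] + [object]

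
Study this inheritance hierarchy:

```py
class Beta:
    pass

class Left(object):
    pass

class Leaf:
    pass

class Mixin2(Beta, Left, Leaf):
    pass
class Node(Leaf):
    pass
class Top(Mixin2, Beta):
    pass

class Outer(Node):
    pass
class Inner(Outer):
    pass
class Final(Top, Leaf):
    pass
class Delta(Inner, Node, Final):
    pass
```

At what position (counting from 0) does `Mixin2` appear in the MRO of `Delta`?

L[Delta] = Delta + merge(L[Inner], L[Node], L[Final], [Inner Node Final])
  take Inner:  [Inner Outer Node Leaf object] + [Node Leaf object] + [Final Top Mixin2 Beta Left Leaf object] + [Inner Node Final]
  take Outer:  [Outer Node Leaf object] + [Node Leaf object] + [Final Top Mixin2 Beta Left Leaf object] + [Node Final]
  take Node:  [Node Leaf object] + [Node Leaf object] + [Final Top Mixin2 Beta Left Leaf object] + [Node Final]
  take Final:  [Leaf object] + [Leaf object] + [Final Top Mixin2 Beta Left Leaf object] + [Final]
  take Top:  [Leaf object] + [Leaf object] + [Top Mixin2 Beta Left Leaf object]
  take Mixin2:  [Leaf object] + [Leaf object] + [Mixin2 Beta Left Leaf object]
  take Beta:  [Leaf object] + [Leaf object] + [Beta Left Leaf object]
  take Left:  [Leaf object] + [Leaf object] + [Left Leaf object]
  take Leaf:  [Leaf object] + [Leaf object] + [Leaf object]
  take object:  [object] + [object] + [object]
MRO: Delta Inner Outer Node Final Top Mixin2 Beta Left Leaf object
Mixin2 sits at index 6.

6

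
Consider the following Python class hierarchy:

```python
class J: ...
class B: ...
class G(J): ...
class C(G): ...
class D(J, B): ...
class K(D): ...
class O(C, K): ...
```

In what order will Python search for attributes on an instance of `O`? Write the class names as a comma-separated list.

O, C, G, K, D, J, B, object

L[O] = O + merge(L[C], L[K], [C K])
  take C:  [C G J object] + [K D J B object] + [C K]
  take G:  [G J object] + [K D J B object] + [K]
  take K:  [J object] + [K D J B object] + [K]
  take D:  [J object] + [D J B object]
  take J:  [J object] + [J B object]
  take B:  [object] + [B object]
  take object:  [object] + [object]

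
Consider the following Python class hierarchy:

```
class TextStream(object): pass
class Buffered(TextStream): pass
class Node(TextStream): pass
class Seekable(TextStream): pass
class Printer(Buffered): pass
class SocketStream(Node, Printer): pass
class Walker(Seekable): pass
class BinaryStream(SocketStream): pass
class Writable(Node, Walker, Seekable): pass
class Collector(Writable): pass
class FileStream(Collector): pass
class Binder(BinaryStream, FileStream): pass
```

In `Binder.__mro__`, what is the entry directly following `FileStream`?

Collector

L[Binder] = Binder + merge(L[BinaryStream], L[FileStream], [BinaryStream FileStream])
  take BinaryStream:  [BinaryStream SocketStream Node Printer Buffered TextStream object] + [FileStream Collector Writable Node Walker Seekable TextStream object] + [BinaryStream FileStream]
  take SocketStream:  [SocketStream Node Printer Buffered TextStream object] + [FileStream Collector Writable Node Walker Seekable TextStream object] + [FileStream]
  take FileStream:  [Node Printer Buffered TextStream object] + [FileStream Collector Writable Node Walker Seekable TextStream object] + [FileStream]
  take Collector:  [Node Printer Buffered TextStream object] + [Collector Writable Node Walker Seekable TextStream object]
  take Writable:  [Node Printer Buffered TextStream object] + [Writable Node Walker Seekable TextStream object]
  take Node:  [Node Printer Buffered TextStream object] + [Node Walker Seekable TextStream object]
  take Printer:  [Printer Buffered TextStream object] + [Walker Seekable TextStream object]
  take Buffered:  [Buffered TextStream object] + [Walker Seekable TextStream object]
  take Walker:  [TextStream object] + [Walker Seekable TextStream object]
  take Seekable:  [TextStream object] + [Seekable TextStream object]
  take TextStream:  [TextStream object] + [TextStream object]
  take object:  [object] + [object]
MRO: Binder BinaryStream SocketStream FileStream Collector Writable Node Printer Buffered Walker Seekable TextStream object
FileStream is at position 3; next is Collector.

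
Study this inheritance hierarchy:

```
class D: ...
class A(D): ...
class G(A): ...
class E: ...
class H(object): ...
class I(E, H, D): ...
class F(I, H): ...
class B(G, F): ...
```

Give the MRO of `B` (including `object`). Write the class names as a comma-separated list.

B, G, A, F, I, E, H, D, object

L[B] = B + merge(L[G], L[F], [G F])
  take G:  [G A D object] + [F I E H D object] + [G F]
  take A:  [A D object] + [F I E H D object] + [F]
  take F:  [D object] + [F I E H D object] + [F]
  take I:  [D object] + [I E H D object]
  take E:  [D object] + [E H D object]
  take H:  [D object] + [H D object]
  take D:  [D object] + [D object]
  take object:  [object] + [object]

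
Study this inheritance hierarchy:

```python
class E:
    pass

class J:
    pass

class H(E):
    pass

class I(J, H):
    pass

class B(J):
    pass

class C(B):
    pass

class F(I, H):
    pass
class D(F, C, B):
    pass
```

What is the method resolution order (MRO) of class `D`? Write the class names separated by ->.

L[D] = D + merge(L[F], L[C], L[B], [F C B])
  take F:  [F I J H E object] + [C B J object] + [B J object] + [F C B]
  take I:  [I J H E object] + [C B J object] + [B J object] + [C B]
  take C:  [J H E object] + [C B J object] + [B J object] + [C B]
  take B:  [J H E object] + [B J object] + [B J object] + [B]
  take J:  [J H E object] + [J object] + [J object]
  take H:  [H E object] + [object] + [object]
  take E:  [E object] + [object] + [object]
  take object:  [object] + [object] + [object]

D -> F -> I -> C -> B -> J -> H -> E -> object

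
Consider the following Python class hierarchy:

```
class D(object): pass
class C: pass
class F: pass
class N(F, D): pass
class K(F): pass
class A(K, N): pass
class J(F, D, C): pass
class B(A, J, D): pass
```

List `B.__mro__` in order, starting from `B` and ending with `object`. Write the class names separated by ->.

L[B] = B + merge(L[A], L[J], L[D], [A J D])
  take A:  [A K N F D object] + [J F D C object] + [D object] + [A J D]
  take K:  [K N F D object] + [J F D C object] + [D object] + [J D]
  take N:  [N F D object] + [J F D C object] + [D object] + [J D]
  take J:  [F D object] + [J F D C object] + [D object] + [J D]
  take F:  [F D object] + [F D C object] + [D object] + [D]
  take D:  [D object] + [D C object] + [D object] + [D]
  take C:  [object] + [C object] + [object]
  take object:  [object] + [object] + [object]

B -> A -> K -> N -> J -> F -> D -> C -> object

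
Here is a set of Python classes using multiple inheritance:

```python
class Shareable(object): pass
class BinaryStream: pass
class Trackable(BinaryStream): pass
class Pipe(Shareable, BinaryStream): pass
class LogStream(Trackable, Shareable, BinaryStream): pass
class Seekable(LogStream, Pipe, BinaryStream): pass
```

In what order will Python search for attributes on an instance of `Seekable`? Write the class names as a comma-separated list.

L[Seekable] = Seekable + merge(L[LogStream], L[Pipe], L[BinaryStream], [LogStream Pipe BinaryStream])
  take LogStream:  [LogStream Trackable Shareable BinaryStream object] + [Pipe Shareable BinaryStream object] + [BinaryStream object] + [LogStream Pipe BinaryStream]
  take Trackable:  [Trackable Shareable BinaryStream object] + [Pipe Shareable BinaryStream object] + [BinaryStream object] + [Pipe BinaryStream]
  take Pipe:  [Shareable BinaryStream object] + [Pipe Shareable BinaryStream object] + [BinaryStream object] + [Pipe BinaryStream]
  take Shareable:  [Shareable BinaryStream object] + [Shareable BinaryStream object] + [BinaryStream object] + [BinaryStream]
  take BinaryStream:  [BinaryStream object] + [BinaryStream object] + [BinaryStream object] + [BinaryStream]
  take object:  [object] + [object] + [object]

Seekable, LogStream, Trackable, Pipe, Shareable, BinaryStream, object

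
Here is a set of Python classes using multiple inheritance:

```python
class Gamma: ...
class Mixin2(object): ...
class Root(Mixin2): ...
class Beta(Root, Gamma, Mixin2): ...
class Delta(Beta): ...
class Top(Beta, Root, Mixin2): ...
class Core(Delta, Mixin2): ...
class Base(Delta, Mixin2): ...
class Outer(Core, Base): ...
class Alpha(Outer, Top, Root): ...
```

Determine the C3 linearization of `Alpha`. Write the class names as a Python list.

[Alpha, Outer, Core, Base, Delta, Top, Beta, Root, Gamma, Mixin2, object]

L[Alpha] = Alpha + merge(L[Outer], L[Top], L[Root], [Outer Top Root])
  take Outer:  [Outer Core Base Delta Beta Root Gamma Mixin2 object] + [Top Beta Root Gamma Mixin2 object] + [Root Mixin2 object] + [Outer Top Root]
  take Core:  [Core Base Delta Beta Root Gamma Mixin2 object] + [Top Beta Root Gamma Mixin2 object] + [Root Mixin2 object] + [Top Root]
  take Base:  [Base Delta Beta Root Gamma Mixin2 object] + [Top Beta Root Gamma Mixin2 object] + [Root Mixin2 object] + [Top Root]
  take Delta:  [Delta Beta Root Gamma Mixin2 object] + [Top Beta Root Gamma Mixin2 object] + [Root Mixin2 object] + [Top Root]
  take Top:  [Beta Root Gamma Mixin2 object] + [Top Beta Root Gamma Mixin2 object] + [Root Mixin2 object] + [Top Root]
  take Beta:  [Beta Root Gamma Mixin2 object] + [Beta Root Gamma Mixin2 object] + [Root Mixin2 object] + [Root]
  take Root:  [Root Gamma Mixin2 object] + [Root Gamma Mixin2 object] + [Root Mixin2 object] + [Root]
  take Gamma:  [Gamma Mixin2 object] + [Gamma Mixin2 object] + [Mixin2 object]
  take Mixin2:  [Mixin2 object] + [Mixin2 object] + [Mixin2 object]
  take object:  [object] + [object] + [object]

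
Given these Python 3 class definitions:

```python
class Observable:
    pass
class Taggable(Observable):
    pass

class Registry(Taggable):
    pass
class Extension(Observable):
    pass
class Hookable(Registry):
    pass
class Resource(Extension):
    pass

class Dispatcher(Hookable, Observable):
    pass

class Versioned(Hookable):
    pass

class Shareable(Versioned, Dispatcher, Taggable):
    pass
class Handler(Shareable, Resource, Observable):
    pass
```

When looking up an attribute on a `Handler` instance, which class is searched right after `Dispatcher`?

L[Handler] = Handler + merge(L[Shareable], L[Resource], L[Observable], [Shareable Resource Observable])
  take Shareable:  [Shareable Versioned Dispatcher Hookable Registry Taggable Observable object] + [Resource Extension Observable object] + [Observable object] + [Shareable Resource Observable]
  take Versioned:  [Versioned Dispatcher Hookable Registry Taggable Observable object] + [Resource Extension Observable object] + [Observable object] + [Resource Observable]
  take Dispatcher:  [Dispatcher Hookable Registry Taggable Observable object] + [Resource Extension Observable object] + [Observable object] + [Resource Observable]
  take Hookable:  [Hookable Registry Taggable Observable object] + [Resource Extension Observable object] + [Observable object] + [Resource Observable]
  take Registry:  [Registry Taggable Observable object] + [Resource Extension Observable object] + [Observable object] + [Resource Observable]
  take Taggable:  [Taggable Observable object] + [Resource Extension Observable object] + [Observable object] + [Resource Observable]
  take Resource:  [Observable object] + [Resource Extension Observable object] + [Observable object] + [Resource Observable]
  take Extension:  [Observable object] + [Extension Observable object] + [Observable object] + [Observable]
  take Observable:  [Observable object] + [Observable object] + [Observable object] + [Observable]
  take object:  [object] + [object] + [object]
MRO: Handler Shareable Versioned Dispatcher Hookable Registry Taggable Resource Extension Observable object
Dispatcher is at position 3; next is Hookable.

Hookable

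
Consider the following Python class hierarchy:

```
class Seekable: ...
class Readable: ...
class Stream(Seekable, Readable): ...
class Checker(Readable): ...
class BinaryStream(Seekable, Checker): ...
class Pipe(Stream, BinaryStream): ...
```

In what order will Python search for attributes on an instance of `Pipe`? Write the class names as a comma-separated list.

L[Pipe] = Pipe + merge(L[Stream], L[BinaryStream], [Stream BinaryStream])
  take Stream:  [Stream Seekable Readable object] + [BinaryStream Seekable Checker Readable object] + [Stream BinaryStream]
  take BinaryStream:  [Seekable Readable object] + [BinaryStream Seekable Checker Readable object] + [BinaryStream]
  take Seekable:  [Seekable Readable object] + [Seekable Checker Readable object]
  take Checker:  [Readable object] + [Checker Readable object]
  take Readable:  [Readable object] + [Readable object]
  take object:  [object] + [object]

Pipe, Stream, BinaryStream, Seekable, Checker, Readable, object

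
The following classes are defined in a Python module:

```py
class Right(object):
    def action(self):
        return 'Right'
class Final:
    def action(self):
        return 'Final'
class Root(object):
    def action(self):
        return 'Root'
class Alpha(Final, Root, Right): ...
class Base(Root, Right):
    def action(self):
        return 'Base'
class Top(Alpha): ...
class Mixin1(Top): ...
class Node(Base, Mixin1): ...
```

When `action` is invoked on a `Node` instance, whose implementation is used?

L[Node] = Node + merge(L[Base], L[Mixin1], [Base Mixin1])
  take Base:  [Base Root Right object] + [Mixin1 Top Alpha Final Root Right object] + [Base Mixin1]
  take Mixin1:  [Root Right object] + [Mixin1 Top Alpha Final Root Right object] + [Mixin1]
  take Top:  [Root Right object] + [Top Alpha Final Root Right object]
  take Alpha:  [Root Right object] + [Alpha Final Root Right object]
  take Final:  [Root Right object] + [Final Root Right object]
  take Root:  [Root Right object] + [Root Right object]
  take Right:  [Right object] + [Right object]
  take object:  [object] + [object]
MRO: Node Base Mixin1 Top Alpha Final Root Right object
action is defined in: Base, Final, Right, Root. First along the MRO is Base.

Base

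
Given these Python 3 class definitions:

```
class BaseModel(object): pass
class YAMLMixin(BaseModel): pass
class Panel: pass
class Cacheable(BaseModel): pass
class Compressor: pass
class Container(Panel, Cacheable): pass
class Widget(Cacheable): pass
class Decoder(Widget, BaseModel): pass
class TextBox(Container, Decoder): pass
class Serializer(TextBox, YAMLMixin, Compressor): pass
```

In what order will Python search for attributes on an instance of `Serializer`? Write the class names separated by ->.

L[Serializer] = Serializer + merge(L[TextBox], L[YAMLMixin], L[Compressor], [TextBox YAMLMixin Compressor])
  take TextBox:  [TextBox Container Panel Decoder Widget Cacheable BaseModel object] + [YAMLMixin BaseModel object] + [Compressor object] + [TextBox YAMLMixin Compressor]
  take Container:  [Container Panel Decoder Widget Cacheable BaseModel object] + [YAMLMixin BaseModel object] + [Compressor object] + [YAMLMixin Compressor]
  take Panel:  [Panel Decoder Widget Cacheable BaseModel object] + [YAMLMixin BaseModel object] + [Compressor object] + [YAMLMixin Compressor]
  take Decoder:  [Decoder Widget Cacheable BaseModel object] + [YAMLMixin BaseModel object] + [Compressor object] + [YAMLMixin Compressor]
  take Widget:  [Widget Cacheable BaseModel object] + [YAMLMixin BaseModel object] + [Compressor object] + [YAMLMixin Compressor]
  take Cacheable:  [Cacheable BaseModel object] + [YAMLMixin BaseModel object] + [Compressor object] + [YAMLMixin Compressor]
  take YAMLMixin:  [BaseModel object] + [YAMLMixin BaseModel object] + [Compressor object] + [YAMLMixin Compressor]
  take BaseModel:  [BaseModel object] + [BaseModel object] + [Compressor object] + [Compressor]
  take Compressor:  [object] + [object] + [Compressor object] + [Compressor]
  take object:  [object] + [object] + [object]

Serializer -> TextBox -> Container -> Panel -> Decoder -> Widget -> Cacheable -> YAMLMixin -> BaseModel -> Compressor -> object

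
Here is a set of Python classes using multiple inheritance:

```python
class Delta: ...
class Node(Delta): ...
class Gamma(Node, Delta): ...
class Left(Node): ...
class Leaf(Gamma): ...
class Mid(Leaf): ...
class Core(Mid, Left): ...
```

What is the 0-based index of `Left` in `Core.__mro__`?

4

L[Core] = Core + merge(L[Mid], L[Left], [Mid Left])
  take Mid:  [Mid Leaf Gamma Node Delta object] + [Left Node Delta object] + [Mid Left]
  take Leaf:  [Leaf Gamma Node Delta object] + [Left Node Delta object] + [Left]
  take Gamma:  [Gamma Node Delta object] + [Left Node Delta object] + [Left]
  take Left:  [Node Delta object] + [Left Node Delta object] + [Left]
  take Node:  [Node Delta object] + [Node Delta object]
  take Delta:  [Delta object] + [Delta object]
  take object:  [object] + [object]
MRO: Core Mid Leaf Gamma Left Node Delta object
Left sits at index 4.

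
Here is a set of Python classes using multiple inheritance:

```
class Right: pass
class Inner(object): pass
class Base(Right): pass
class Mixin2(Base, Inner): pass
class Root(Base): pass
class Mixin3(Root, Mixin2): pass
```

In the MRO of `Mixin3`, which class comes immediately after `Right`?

Inner

L[Mixin3] = Mixin3 + merge(L[Root], L[Mixin2], [Root Mixin2])
  take Root:  [Root Base Right object] + [Mixin2 Base Right Inner object] + [Root Mixin2]
  take Mixin2:  [Base Right object] + [Mixin2 Base Right Inner object] + [Mixin2]
  take Base:  [Base Right object] + [Base Right Inner object]
  take Right:  [Right object] + [Right Inner object]
  take Inner:  [object] + [Inner object]
  take object:  [object] + [object]
MRO: Mixin3 Root Mixin2 Base Right Inner object
Right is at position 4; next is Inner.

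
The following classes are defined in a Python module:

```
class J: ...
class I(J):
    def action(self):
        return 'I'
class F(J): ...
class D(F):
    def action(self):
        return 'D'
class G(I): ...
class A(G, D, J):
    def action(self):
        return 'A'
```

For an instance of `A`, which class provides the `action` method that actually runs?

A

L[A] = A + merge(L[G], L[D], L[J], [G D J])
  take G:  [G I J object] + [D F J object] + [J object] + [G D J]
  take I:  [I J object] + [D F J object] + [J object] + [D J]
  take D:  [J object] + [D F J object] + [J object] + [D J]
  take F:  [J object] + [F J object] + [J object] + [J]
  take J:  [J object] + [J object] + [J object] + [J]
  take object:  [object] + [object] + [object]
MRO: A G I D F J object
action is defined in: A, D, I. First along the MRO is A.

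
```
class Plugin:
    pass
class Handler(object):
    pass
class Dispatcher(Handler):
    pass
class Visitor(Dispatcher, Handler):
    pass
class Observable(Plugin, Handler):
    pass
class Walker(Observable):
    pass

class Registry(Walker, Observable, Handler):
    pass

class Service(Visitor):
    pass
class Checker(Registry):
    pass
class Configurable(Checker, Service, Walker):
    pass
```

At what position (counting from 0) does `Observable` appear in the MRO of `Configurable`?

5

L[Configurable] = Configurable + merge(L[Checker], L[Service], L[Walker], [Checker Service Walker])
  take Checker:  [Checker Registry Walker Observable Plugin Handler object] + [Service Visitor Dispatcher Handler object] + [Walker Observable Plugin Handler object] + [Checker Service Walker]
  take Registry:  [Registry Walker Observable Plugin Handler object] + [Service Visitor Dispatcher Handler object] + [Walker Observable Plugin Handler object] + [Service Walker]
  take Service:  [Walker Observable Plugin Handler object] + [Service Visitor Dispatcher Handler object] + [Walker Observable Plugin Handler object] + [Service Walker]
  take Walker:  [Walker Observable Plugin Handler object] + [Visitor Dispatcher Handler object] + [Walker Observable Plugin Handler object] + [Walker]
  take Observable:  [Observable Plugin Handler object] + [Visitor Dispatcher Handler object] + [Observable Plugin Handler object]
  take Plugin:  [Plugin Handler object] + [Visitor Dispatcher Handler object] + [Plugin Handler object]
  take Visitor:  [Handler object] + [Visitor Dispatcher Handler object] + [Handler object]
  take Dispatcher:  [Handler object] + [Dispatcher Handler object] + [Handler object]
  take Handler:  [Handler object] + [Handler object] + [Handler object]
  take object:  [object] + [object] + [object]
MRO: Configurable Checker Registry Service Walker Observable Plugin Visitor Dispatcher Handler object
Observable sits at index 5.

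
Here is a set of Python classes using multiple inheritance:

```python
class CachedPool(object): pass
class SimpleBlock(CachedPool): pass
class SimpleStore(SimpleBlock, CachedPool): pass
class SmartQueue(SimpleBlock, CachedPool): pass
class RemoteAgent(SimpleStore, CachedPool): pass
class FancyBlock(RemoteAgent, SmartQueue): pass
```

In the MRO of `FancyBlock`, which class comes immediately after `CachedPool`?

L[FancyBlock] = FancyBlock + merge(L[RemoteAgent], L[SmartQueue], [RemoteAgent SmartQueue])
  take RemoteAgent:  [RemoteAgent SimpleStore SimpleBlock CachedPool object] + [SmartQueue SimpleBlock CachedPool object] + [RemoteAgent SmartQueue]
  take SimpleStore:  [SimpleStore SimpleBlock CachedPool object] + [SmartQueue SimpleBlock CachedPool object] + [SmartQueue]
  take SmartQueue:  [SimpleBlock CachedPool object] + [SmartQueue SimpleBlock CachedPool object] + [SmartQueue]
  take SimpleBlock:  [SimpleBlock CachedPool object] + [SimpleBlock CachedPool object]
  take CachedPool:  [CachedPool object] + [CachedPool object]
  take object:  [object] + [object]
MRO: FancyBlock RemoteAgent SimpleStore SmartQueue SimpleBlock CachedPool object
CachedPool is at position 5; next is object.

object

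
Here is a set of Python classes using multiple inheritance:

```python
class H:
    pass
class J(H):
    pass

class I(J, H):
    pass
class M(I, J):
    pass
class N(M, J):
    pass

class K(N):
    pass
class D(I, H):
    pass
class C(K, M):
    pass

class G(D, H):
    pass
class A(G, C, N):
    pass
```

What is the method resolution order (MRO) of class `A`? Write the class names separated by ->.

A -> G -> D -> C -> K -> N -> M -> I -> J -> H -> object

L[A] = A + merge(L[G], L[C], L[N], [G C N])
  take G:  [G D I J H object] + [C K N M I J H object] + [N M I J H object] + [G C N]
  take D:  [D I J H object] + [C K N M I J H object] + [N M I J H object] + [C N]
  take C:  [I J H object] + [C K N M I J H object] + [N M I J H object] + [C N]
  take K:  [I J H object] + [K N M I J H object] + [N M I J H object] + [N]
  take N:  [I J H object] + [N M I J H object] + [N M I J H object] + [N]
  take M:  [I J H object] + [M I J H object] + [M I J H object]
  take I:  [I J H object] + [I J H object] + [I J H object]
  take J:  [J H object] + [J H object] + [J H object]
  take H:  [H object] + [H object] + [H object]
  take object:  [object] + [object] + [object]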